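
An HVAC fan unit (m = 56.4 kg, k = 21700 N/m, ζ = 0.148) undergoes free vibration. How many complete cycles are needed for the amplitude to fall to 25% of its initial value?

2 cycles

Logarithmic decrement δ = 2πζ/√(1 − ζ²) = 2π × 0.1480/√(1 − 0.0219) = 0.9403.
x_n/x₀ = e^(−nδ) ≤ 0.25; take ln: n ≥ ln(1/0.25)/δ = 1.386/0.9403 = 1.474.
So 2 complete cycles are required.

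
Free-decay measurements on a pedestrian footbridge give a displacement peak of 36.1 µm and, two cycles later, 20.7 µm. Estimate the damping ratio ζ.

0.0442

Logarithmic decrement δ = (1/n)·ln(x₀/x_n) = (1/2)·ln(36.1/20.7) = (1/2)·ln(1.744) = 0.2781.
ζ = δ/√(4π² + δ²) = 0.2781/√(39.48 + 0.0773) = 0.2781/6.289 = 0.04421.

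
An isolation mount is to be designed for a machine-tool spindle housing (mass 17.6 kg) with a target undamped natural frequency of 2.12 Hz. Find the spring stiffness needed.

ω_n = 2πf_n = 2π × 2.12 = 13.32 rad/s.
k = m·ω_n² = 17.6 × 13.32² = 17.6 × 177.4 = 3123 N/m.

3120 N/m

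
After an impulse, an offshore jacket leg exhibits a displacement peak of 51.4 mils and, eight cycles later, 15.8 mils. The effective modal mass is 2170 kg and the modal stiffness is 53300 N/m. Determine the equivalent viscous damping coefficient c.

Logarithmic decrement δ = (1/n)·ln(x₀/x_n) = (1/8)·ln(51.4/15.8) = (1/8)·ln(3.253) = 0.1475.
ζ = δ/√(4π² + δ²) = 0.1475/√(39.48 + 0.0217) = 0.1475/6.285 = 0.02346.
c = ζ · 2√(km) = 0.02346 × 2√(53300 × 2170) = 0.02346 × 21510 = 504.6 N·s/m.

505 N·s/m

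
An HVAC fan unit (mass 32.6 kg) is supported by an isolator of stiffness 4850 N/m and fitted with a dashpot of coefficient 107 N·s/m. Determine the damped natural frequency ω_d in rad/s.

12.1 rad/s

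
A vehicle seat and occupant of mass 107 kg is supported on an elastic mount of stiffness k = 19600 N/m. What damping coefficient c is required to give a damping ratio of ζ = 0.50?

1450 N·s/m

c_c = 2√(k·m) = 2√(19600 × 107) = 2896 N·s/m.
c = ζ·c_c = 0.50 × 2896 = 1448 N·s/m.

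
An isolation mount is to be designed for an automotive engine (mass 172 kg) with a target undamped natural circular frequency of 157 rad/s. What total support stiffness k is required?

4240000 N/m

k = m·ω_n² = 172 × 157.0² = 172 × 24650 = 4240000 N/m.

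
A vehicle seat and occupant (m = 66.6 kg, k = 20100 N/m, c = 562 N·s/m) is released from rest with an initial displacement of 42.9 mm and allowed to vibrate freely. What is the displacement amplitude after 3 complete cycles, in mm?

0.383 mm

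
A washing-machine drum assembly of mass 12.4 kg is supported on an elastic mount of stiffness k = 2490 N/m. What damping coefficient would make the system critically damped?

c_c = 2√(k·m) = 2√(2490 × 12.4) = 2 × 175.7 = 351.4 N·s/m.

351 N·s/m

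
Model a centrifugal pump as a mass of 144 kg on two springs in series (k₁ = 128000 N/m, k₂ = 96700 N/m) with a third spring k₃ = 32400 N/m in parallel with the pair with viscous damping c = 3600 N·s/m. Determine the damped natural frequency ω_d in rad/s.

21.2 rad/s

Series pair: k_s = k₁k₂/(k₁+k₂) = (128000)(96700)/(128000 + 96700) = 55090 N/m. In parallel with k₃: k_eq = 55090 + 32400 = 87490 N/m.
ω_n = √(k_eq/m) = √(87490/144) = 24.65 rad/s.
Critical damping c_c = 2√(k_eq·m) = 2√(87490 × 144) = 7099 N·s/m, so ζ = c/c_c = 3600/7099 = 0.5071.
ω_d = ω_n√(1 − ζ²) = 24.65 × √(1 − 0.257) = 21.24 rad/s.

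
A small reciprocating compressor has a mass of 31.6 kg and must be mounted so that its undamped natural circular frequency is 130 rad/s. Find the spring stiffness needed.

534000 N/m

k = m·ω_n² = 31.6 × 130.0² = 31.6 × 16900 = 534000 N/m.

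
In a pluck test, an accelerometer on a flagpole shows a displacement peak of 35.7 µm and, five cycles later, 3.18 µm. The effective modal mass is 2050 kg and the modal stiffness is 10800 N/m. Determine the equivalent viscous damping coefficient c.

Logarithmic decrement δ = (1/n)·ln(x₀/x_n) = (1/5)·ln(35.7/3.18) = (1/5)·ln(11.23) = 0.4837.
ζ = δ/√(4π² + δ²) = 0.4837/√(39.48 + 0.234) = 0.4837/6.302 = 0.07675.
c = ζ · 2√(km) = 0.07675 × 2√(10800 × 2050) = 0.07675 × 9411 = 722.3 N·s/m.

722 N·s/m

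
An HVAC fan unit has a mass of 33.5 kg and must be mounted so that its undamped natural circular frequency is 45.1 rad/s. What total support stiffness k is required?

68100 N/m

k = m·ω_n² = 33.5 × 45.10² = 33.5 × 2034 = 68140 N/m.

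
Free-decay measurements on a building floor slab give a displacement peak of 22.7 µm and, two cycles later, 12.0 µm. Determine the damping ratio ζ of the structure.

Logarithmic decrement δ = (1/n)·ln(x₀/x_n) = (1/2)·ln(22.7/12.0) = (1/2)·ln(1.892) = 0.3187.
ζ = δ/√(4π² + δ²) = 0.3187/√(39.48 + 0.102) = 0.3187/6.291 = 0.05066.

0.0507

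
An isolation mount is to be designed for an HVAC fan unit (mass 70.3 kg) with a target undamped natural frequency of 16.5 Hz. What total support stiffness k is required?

ω_n = 2πf_n = 2π × 16.5 = 103.7 rad/s.
k = m·ω_n² = 70.3 × 103.7² = 70.3 × 10750 = 755600 N/m.

756000 N/m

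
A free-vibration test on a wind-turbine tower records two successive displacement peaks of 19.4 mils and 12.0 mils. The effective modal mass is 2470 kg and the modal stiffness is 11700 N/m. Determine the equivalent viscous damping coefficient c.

820 N·s/m

Logarithmic decrement δ = (1/n)·ln(x₀/x_n) = (1/1)·ln(19.4/12.0) = (1/1)·ln(1.617) = 0.4804.
ζ = δ/√(4π² + δ²) = 0.4804/√(39.48 + 0.231) = 0.4804/6.302 = 0.07623.
c = ζ · 2√(km) = 0.07623 × 2√(11700 × 2470) = 0.07623 × 10750 = 819.6 N·s/m.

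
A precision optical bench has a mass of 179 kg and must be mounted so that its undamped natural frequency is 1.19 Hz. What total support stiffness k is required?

ω_n = 2πf_n = 2π × 1.19 = 7.477 rad/s.
k = m·ω_n² = 179 × 7.477² = 179 × 55.91 = 10010 N/m.

10000 N/m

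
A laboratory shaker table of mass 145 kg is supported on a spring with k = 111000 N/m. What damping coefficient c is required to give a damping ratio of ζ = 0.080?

642 N·s/m

c_c = 2√(k·m) = 2√(111000 × 145) = 8024 N·s/m.
c = ζ·c_c = 0.080 × 8024 = 641.9 N·s/m.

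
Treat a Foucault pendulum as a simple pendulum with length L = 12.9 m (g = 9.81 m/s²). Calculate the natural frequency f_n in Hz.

0.139 Hz

For a simple pendulum ω_n = √(g/L) = √(9.81/12.9) = √0.7605 = 0.8720 rad/s.
f_n = ω_n/(2π) = 0.8720/6.283 = 0.1388 Hz.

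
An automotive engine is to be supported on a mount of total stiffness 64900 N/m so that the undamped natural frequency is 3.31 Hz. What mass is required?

ω_n = 2πf_n = 2π × 3.31 = 20.80 rad/s.
m = k/ω_n² = 64900/20.80² = 64900/432.5 = 150.0 kg.

150 kg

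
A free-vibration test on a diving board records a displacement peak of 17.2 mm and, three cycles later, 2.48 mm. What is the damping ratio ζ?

Logarithmic decrement δ = (1/n)·ln(x₀/x_n) = (1/3)·ln(17.2/2.48) = (1/3)·ln(6.935) = 0.6456.
ζ = δ/√(4π² + δ²) = 0.6456/√(39.48 + 0.417) = 0.6456/6.316 = 0.1022.

0.102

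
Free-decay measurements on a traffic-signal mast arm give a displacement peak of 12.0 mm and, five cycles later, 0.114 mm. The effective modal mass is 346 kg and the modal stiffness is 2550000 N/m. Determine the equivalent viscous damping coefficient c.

Logarithmic decrement δ = (1/n)·ln(x₀/x_n) = (1/5)·ln(12.0/0.114) = (1/5)·ln(105.3) = 0.9313.
ζ = δ/√(4π² + δ²) = 0.9313/√(39.48 + 0.867) = 0.9313/6.352 = 0.1466.
c = ζ · 2√(km) = 0.1466 × 2√(2550000 × 346) = 0.1466 × 59410 = 8710 N·s/m.

8710 N·s/m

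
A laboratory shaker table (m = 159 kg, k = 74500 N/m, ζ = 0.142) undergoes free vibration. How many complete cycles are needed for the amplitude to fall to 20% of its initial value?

Logarithmic decrement δ = 2πζ/√(1 − ζ²) = 2π × 0.1420/√(1 − 0.0202) = 0.9013.
x_n/x₀ = e^(−nδ) ≤ 0.2; take ln: n ≥ ln(1/0.2)/δ = 1.609/0.9013 = 1.786.
So 2 complete cycles are required.

2 cycles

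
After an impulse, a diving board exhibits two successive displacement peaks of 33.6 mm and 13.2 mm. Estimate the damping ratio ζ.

0.147

Logarithmic decrement δ = (1/n)·ln(x₀/x_n) = (1/1)·ln(33.6/13.2) = (1/1)·ln(2.545) = 0.9343.
ζ = δ/√(4π² + δ²) = 0.9343/√(39.48 + 0.873) = 0.9343/6.352 = 0.1471.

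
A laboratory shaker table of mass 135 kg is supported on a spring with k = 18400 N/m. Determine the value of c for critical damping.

3150 N·s/m

c_c = 2√(k·m) = 2√(18400 × 135) = 2 × 1576 = 3152 N·s/m.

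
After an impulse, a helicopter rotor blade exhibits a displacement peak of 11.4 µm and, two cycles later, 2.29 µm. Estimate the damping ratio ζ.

0.127

Logarithmic decrement δ = (1/n)·ln(x₀/x_n) = (1/2)·ln(11.4/2.29) = (1/2)·ln(4.978) = 0.8025.
ζ = δ/√(4π² + δ²) = 0.8025/√(39.48 + 0.644) = 0.8025/6.334 = 0.1267.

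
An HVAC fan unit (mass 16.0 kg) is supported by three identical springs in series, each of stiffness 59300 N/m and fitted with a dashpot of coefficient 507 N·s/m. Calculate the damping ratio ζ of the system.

0.451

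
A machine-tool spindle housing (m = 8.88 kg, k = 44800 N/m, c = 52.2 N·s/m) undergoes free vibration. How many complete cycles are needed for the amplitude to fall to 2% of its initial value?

ζ = c/(2√(km)) = 52.2/(2√(44800 × 8.88)) = 52.2/1261 = 0.04138.
Logarithmic decrement δ = 2πζ/√(1 − ζ²) = 2π × 0.04138/√(1 − 0.00171) = 0.2602.
x_n/x₀ = e^(−nδ) ≤ 0.02; take ln: n ≥ ln(1/0.02)/δ = 3.912/0.2602 = 15.03.
So 16 complete cycles are required.

16 cycles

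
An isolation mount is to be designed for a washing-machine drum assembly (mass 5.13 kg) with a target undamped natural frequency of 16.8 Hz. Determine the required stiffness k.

ω_n = 2πf_n = 2π × 16.8 = 105.6 rad/s.
k = m·ω_n² = 5.13 × 105.6² = 5.13 × 11140 = 57160 N/m.

57200 N/m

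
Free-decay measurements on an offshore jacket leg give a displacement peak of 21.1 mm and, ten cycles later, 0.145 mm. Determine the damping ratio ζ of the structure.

0.0790

Logarithmic decrement δ = (1/n)·ln(x₀/x_n) = (1/10)·ln(21.1/0.145) = (1/10)·ln(145.5) = 0.4980.
ζ = δ/√(4π² + δ²) = 0.4980/√(39.48 + 0.248) = 0.4980/6.303 = 0.07902.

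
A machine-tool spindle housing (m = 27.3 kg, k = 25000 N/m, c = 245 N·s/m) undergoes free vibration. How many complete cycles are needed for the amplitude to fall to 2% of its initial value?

5 cycles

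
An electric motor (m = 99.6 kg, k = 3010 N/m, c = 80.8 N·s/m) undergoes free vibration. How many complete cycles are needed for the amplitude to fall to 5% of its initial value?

7 cycles

ζ = c/(2√(km)) = 80.8/(2√(3010 × 99.6)) = 80.8/1095 = 0.07379.
Logarithmic decrement δ = 2πζ/√(1 − ζ²) = 2π × 0.07379/√(1 − 0.00544) = 0.4649.
x_n/x₀ = e^(−nδ) ≤ 0.05; take ln: n ≥ ln(1/0.05)/δ = 2.996/0.4649 = 6.444.
So 7 complete cycles are required.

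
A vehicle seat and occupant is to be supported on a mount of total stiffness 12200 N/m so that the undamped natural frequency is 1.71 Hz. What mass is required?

106 kg

ω_n = 2πf_n = 2π × 1.71 = 10.74 rad/s.
m = k/ω_n² = 12200/10.74² = 12200/115.4 = 105.7 kg.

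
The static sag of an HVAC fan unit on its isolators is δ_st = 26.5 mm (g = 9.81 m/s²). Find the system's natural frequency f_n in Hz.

3.06 Hz

ω_n = √(g/δ_st) = √(9.81/0.0265) = √370.2 = 19.24 rad/s.
f_n = ω_n/(2π) = 19.24/6.283 = 3.062 Hz.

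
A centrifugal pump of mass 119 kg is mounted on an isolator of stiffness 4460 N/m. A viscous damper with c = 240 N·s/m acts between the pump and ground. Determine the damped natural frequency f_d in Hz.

ω_n = √(k/m) = √(4460/119) = 6.122 rad/s.
Critical damping c_c = 2√(k·m) = 2√(4460 × 119) = 1457 N·s/m, so ζ = c/c_c = 240/1457 = 0.1647.
ω_d = ω_n√(1 − ζ²) = 6.122 × √(1 − 0.0271) = 6.038 rad/s.
f_d = ω_d/(2π) = 0.9610 Hz.

0.961 Hz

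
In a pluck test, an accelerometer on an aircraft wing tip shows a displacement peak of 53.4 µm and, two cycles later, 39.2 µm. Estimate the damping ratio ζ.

Logarithmic decrement δ = (1/n)·ln(x₀/x_n) = (1/2)·ln(53.4/39.2) = (1/2)·ln(1.362) = 0.1546.
ζ = δ/√(4π² + δ²) = 0.1546/√(39.48 + 0.0239) = 0.1546/6.285 = 0.02459.

0.0246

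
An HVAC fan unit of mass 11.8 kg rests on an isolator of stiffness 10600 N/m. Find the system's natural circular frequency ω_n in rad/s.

30.0 rad/s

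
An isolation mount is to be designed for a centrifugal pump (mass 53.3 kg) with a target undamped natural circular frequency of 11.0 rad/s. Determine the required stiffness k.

6450 N/m

k = m·ω_n² = 53.3 × 11.00² = 53.3 × 121.0 = 6449 N/m.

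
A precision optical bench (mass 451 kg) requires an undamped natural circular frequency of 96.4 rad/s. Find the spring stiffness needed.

k = m·ω_n² = 451 × 96.40² = 451 × 9293 = 4191000 N/m.

4190000 N/m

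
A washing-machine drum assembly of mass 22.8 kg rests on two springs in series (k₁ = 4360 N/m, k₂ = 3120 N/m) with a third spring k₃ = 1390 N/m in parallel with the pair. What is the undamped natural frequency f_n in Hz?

1.89 Hz

Series pair: k_s = k₁k₂/(k₁+k₂) = (4360)(3120)/(4360 + 3120) = 1819 N/m. In parallel with k₃: k_eq = 1819 + 1390 = 3209 N/m.
ω_n = √(k_eq/m) = √(3209/22.8) = √140.7 = 11.86 rad/s.
f_n = ω_n/(2π) = 11.86/6.283 = 1.888 Hz.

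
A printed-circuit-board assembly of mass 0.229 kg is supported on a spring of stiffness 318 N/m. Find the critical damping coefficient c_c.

c_c = 2√(k·m) = 2√(318.0 × 0.229) = 2 × 8.534 = 17.07 N·s/m.

17.1 N·s/m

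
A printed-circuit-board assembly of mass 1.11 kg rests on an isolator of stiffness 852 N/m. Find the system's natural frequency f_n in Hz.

ω_n = √(k/m) = √(852.0/1.11) = √767.6 = 27.71 rad/s.
f_n = ω_n/(2π) = 27.71/6.283 = 4.409 Hz.

4.41 Hz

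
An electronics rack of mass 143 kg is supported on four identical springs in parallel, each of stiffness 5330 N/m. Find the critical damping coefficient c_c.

Parallel springs add: k_eq = 4 × 5330 = 21320 N/m.
c_c = 2√(k_eq·m) = 2√(21320 × 143) = 2 × 1746 = 3492 N·s/m.

3490 N·s/m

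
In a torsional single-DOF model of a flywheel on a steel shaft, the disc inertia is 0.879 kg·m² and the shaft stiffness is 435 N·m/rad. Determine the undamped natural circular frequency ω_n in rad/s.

ω_n = √(k_t/J) = √(435/0.879) = √494.9 = 22.25 rad/s.

22.2 rad/s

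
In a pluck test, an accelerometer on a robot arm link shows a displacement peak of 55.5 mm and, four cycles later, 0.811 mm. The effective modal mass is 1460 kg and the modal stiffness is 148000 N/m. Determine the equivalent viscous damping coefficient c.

Logarithmic decrement δ = (1/n)·ln(x₀/x_n) = (1/4)·ln(55.5/0.811) = (1/4)·ln(68.43) = 1.056.
ζ = δ/√(4π² + δ²) = 1.056/√(39.48 + 1.12) = 1.056/6.371 = 0.1658.
c = ζ · 2√(km) = 0.1658 × 2√(148000 × 1460) = 0.1658 × 29400 = 4875 N·s/m.

4870 N·s/m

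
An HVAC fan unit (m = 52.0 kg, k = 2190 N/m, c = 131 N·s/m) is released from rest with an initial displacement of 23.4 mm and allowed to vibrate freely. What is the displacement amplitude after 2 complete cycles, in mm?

ζ = c/(2√(km)) = 131/(2√(2190 × 52.0)) = 131/674.9 = 0.1941.
Logarithmic decrement δ = 2πζ/√(1 − ζ²) = 2π × 0.1941/√(1 − 0.0377) = 1.243.
After n cycles, x_n/x₀ = e^(−nδ), so x_2 = 23.4 × e^(−2 × 1.243) = 23.4 × 0.08321 = 1.947 mm.

1.95 mm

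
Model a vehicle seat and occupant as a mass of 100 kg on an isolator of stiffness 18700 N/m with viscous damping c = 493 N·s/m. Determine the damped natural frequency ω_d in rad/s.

13.5 rad/s

ω_n = √(k/m) = √(18700/100) = 13.67 rad/s.
Critical damping c_c = 2√(k·m) = 2√(18700 × 100) = 2735 N·s/m, so ζ = c/c_c = 493/2735 = 0.1803.
ω_d = ω_n√(1 − ζ²) = 13.67 × √(1 − 0.0325) = 13.45 rad/s.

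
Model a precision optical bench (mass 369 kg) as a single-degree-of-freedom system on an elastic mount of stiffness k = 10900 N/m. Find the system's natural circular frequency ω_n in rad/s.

5.44 rad/s

ω_n = √(k/m) = √(10900/369) = √29.54 = 5.435 rad/s.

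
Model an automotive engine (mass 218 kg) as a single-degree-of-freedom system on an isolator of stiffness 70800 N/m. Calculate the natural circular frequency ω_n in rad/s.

18.0 rad/s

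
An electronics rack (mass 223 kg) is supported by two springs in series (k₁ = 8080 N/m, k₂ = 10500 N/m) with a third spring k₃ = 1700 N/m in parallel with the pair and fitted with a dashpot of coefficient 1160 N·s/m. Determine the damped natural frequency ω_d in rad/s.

4.62 rad/s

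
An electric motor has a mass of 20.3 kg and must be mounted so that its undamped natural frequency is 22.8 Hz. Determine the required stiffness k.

417000 N/m

ω_n = 2πf_n = 2π × 22.8 = 143.3 rad/s.
k = m·ω_n² = 20.3 × 143.3² = 20.3 × 20520 = 416600 N/m.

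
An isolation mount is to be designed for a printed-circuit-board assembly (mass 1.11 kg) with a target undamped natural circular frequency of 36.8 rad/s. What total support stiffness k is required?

1500 N/m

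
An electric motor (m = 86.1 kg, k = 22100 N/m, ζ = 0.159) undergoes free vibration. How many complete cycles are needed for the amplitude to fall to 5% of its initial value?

3 cycles

Logarithmic decrement δ = 2πζ/√(1 − ζ²) = 2π × 0.1590/√(1 − 0.0253) = 1.012.
x_n/x₀ = e^(−nδ) ≤ 0.05; take ln: n ≥ ln(1/0.05)/δ = 2.996/1.012 = 2.961.
So 3 complete cycles are required.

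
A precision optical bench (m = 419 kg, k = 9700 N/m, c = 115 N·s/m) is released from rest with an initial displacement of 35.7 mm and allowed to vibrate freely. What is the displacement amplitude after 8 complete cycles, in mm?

8.51 mm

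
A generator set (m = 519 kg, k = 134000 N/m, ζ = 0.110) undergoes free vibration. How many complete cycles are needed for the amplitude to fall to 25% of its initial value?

2 cycles

Logarithmic decrement δ = 2πζ/√(1 − ζ²) = 2π × 0.1100/√(1 − 0.0121) = 0.6954.
x_n/x₀ = e^(−nδ) ≤ 0.25; take ln: n ≥ ln(1/0.25)/δ = 1.386/0.6954 = 1.994.
So 2 complete cycles are required.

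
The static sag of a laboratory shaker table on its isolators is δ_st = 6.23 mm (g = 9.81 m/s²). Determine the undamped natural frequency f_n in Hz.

ω_n = √(g/δ_st) = √(9.81/0.00623) = √1575 = 39.68 rad/s.
f_n = ω_n/(2π) = 39.68/6.283 = 6.316 Hz.

6.32 Hz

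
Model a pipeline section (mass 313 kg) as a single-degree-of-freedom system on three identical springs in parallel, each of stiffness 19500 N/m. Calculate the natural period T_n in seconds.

Parallel springs add: k_eq = 3 × 19500 = 58500 N/m.
ω_n = √(k_eq/m) = √(58500/313) = √186.9 = 13.67 rad/s.
T_n = 2π/ω_n = 6.283/13.67 = 0.4596 s.

0.460 s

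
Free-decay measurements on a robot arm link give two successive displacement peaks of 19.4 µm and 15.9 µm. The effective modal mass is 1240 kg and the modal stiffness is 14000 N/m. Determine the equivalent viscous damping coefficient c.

Logarithmic decrement δ = (1/n)·ln(x₀/x_n) = (1/1)·ln(19.4/15.9) = (1/1)·ln(1.220) = 0.1990.
ζ = δ/√(4π² + δ²) = 0.1990/√(39.48 + 0.0396) = 0.1990/6.286 = 0.03165.
c = ζ · 2√(km) = 0.03165 × 2√(14000 × 1240) = 0.03165 × 8333 = 263.7 N·s/m.

264 N·s/m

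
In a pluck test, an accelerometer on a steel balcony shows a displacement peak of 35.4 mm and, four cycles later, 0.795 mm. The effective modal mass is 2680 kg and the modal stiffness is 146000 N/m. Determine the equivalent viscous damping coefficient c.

Logarithmic decrement δ = (1/n)·ln(x₀/x_n) = (1/4)·ln(35.4/0.795) = (1/4)·ln(44.53) = 0.9490.
ζ = δ/√(4π² + δ²) = 0.9490/√(39.48 + 0.901) = 0.9490/6.354 = 0.1493.
c = ζ · 2√(km) = 0.1493 × 2√(146000 × 2680) = 0.1493 × 39560 = 5908 N·s/m.

5910 N·s/m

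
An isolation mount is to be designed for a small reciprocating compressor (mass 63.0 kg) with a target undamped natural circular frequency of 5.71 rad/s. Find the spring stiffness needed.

2050 N/m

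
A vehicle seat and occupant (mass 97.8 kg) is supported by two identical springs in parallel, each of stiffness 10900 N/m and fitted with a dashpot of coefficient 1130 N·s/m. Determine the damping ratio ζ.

0.387

Parallel springs add: k_eq = 2 × 10900 = 21800 N/m.
ω_n = √(k_eq/m) = √(21800/97.8) = 14.93 rad/s.
Critical damping c_c = 2√(k_eq·m) = 2√(21800 × 97.8) = 2920 N·s/m, so ζ = c/c_c = 1130/2920 = 0.3869.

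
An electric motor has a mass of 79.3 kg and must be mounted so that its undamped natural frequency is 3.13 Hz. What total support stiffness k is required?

ω_n = 2πf_n = 2π × 3.13 = 19.67 rad/s.
k = m·ω_n² = 79.3 × 19.67² = 79.3 × 386.8 = 30670 N/m.

30700 N/m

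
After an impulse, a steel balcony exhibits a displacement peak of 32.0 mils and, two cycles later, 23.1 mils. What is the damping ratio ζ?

Logarithmic decrement δ = (1/n)·ln(x₀/x_n) = (1/2)·ln(32.0/23.1) = (1/2)·ln(1.385) = 0.1630.
ζ = δ/√(4π² + δ²) = 0.1630/√(39.48 + 0.0266) = 0.1630/6.285 = 0.02593.

0.0259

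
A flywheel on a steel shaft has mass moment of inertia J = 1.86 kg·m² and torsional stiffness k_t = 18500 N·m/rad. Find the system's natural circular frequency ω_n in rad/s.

99.7 rad/s

ω_n = √(k_t/J) = √(18500/1.86) = √9946 = 99.73 rad/s.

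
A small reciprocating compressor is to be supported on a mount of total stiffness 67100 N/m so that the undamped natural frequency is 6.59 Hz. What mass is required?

39.1 kg

ω_n = 2πf_n = 2π × 6.59 = 41.41 rad/s.
m = k/ω_n² = 67100/41.41² = 67100/1714 = 39.14 kg.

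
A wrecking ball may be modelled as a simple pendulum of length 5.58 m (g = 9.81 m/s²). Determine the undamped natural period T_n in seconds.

4.74 s

For a simple pendulum ω_n = √(g/L) = √(9.81/5.58) = √1.758 = 1.326 rad/s.
T_n = 2π/ω_n = 6.283/1.326 = 4.739 s.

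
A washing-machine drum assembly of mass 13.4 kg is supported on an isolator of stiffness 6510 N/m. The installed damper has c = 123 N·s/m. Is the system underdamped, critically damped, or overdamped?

underdamped

c_c = 2√(k·m) = 590.7 N·s/m; ζ = c/c_c = 123/590.7 = 0.208.
Since ζ < 1 the system is underdamped.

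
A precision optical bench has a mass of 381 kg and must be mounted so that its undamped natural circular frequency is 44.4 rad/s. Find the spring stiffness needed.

k = m·ω_n² = 381 × 44.40² = 381 × 1971 = 751100 N/m.

751000 N/m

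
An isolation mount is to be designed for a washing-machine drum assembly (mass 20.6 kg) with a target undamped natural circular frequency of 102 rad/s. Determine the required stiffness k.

k = m·ω_n² = 20.6 × 102.0² = 20.6 × 10400 = 214300 N/m.

214000 N/m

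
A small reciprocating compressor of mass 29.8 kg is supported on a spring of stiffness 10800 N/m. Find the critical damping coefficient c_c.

c_c = 2√(k·m) = 2√(10800 × 29.8) = 2 × 567.3 = 1135 N·s/m.

1130 N·s/m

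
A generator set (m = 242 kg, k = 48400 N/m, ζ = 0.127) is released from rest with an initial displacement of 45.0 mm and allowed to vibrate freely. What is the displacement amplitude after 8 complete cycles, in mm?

Logarithmic decrement δ = 2πζ/√(1 − ζ²) = 2π × 0.1270/√(1 − 0.0161) = 0.8045.
After n cycles, x_n/x₀ = e^(−nδ), so x_8 = 45.0 × e^(−8 × 0.8045) = 45.0 × 0.001603 = 0.07214 mm.

0.0721 mm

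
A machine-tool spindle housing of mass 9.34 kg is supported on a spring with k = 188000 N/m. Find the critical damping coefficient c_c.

c_c = 2√(k·m) = 2√(188000 × 9.34) = 2 × 1325 = 2650 N·s/m.

2650 N·s/m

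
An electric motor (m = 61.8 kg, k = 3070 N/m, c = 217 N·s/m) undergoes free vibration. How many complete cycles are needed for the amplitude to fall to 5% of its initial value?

2 cycles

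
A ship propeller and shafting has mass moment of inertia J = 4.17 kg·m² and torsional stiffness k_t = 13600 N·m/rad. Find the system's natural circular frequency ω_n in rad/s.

ω_n = √(k_t/J) = √(13600/4.17) = √3261 = 57.11 rad/s.

57.1 rad/s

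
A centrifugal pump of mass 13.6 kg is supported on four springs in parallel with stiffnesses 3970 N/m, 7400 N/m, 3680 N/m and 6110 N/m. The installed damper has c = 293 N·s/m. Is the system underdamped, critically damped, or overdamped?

Parallel springs add: k_eq = 3970 + 7400 + 3680 + 6110 = 21160 N/m.
c_c = 2√(k_eq·m) = 1073 N·s/m; ζ = c/c_c = 293/1073 = 0.273.
Since ζ < 1 the system is underdamped.

underdamped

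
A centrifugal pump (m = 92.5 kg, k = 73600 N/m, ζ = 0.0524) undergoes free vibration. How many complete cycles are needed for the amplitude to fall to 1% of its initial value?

14 cycles

Logarithmic decrement δ = 2πζ/√(1 − ζ²) = 2π × 0.05240/√(1 − 0.00275) = 0.3297.
x_n/x₀ = e^(−nδ) ≤ 0.01; take ln: n ≥ ln(1/0.01)/δ = 4.605/0.3297 = 13.97.
So 14 complete cycles are required.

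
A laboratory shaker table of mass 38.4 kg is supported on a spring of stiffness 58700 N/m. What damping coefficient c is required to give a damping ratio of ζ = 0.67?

c_c = 2√(k·m) = 2√(58700 × 38.4) = 3003 N·s/m.
c = ζ·c_c = 0.67 × 3003 = 2012 N·s/m.

2010 N·s/m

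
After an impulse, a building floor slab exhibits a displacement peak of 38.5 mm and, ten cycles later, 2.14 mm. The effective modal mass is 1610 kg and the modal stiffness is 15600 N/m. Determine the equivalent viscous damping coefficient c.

Logarithmic decrement δ = (1/n)·ln(x₀/x_n) = (1/10)·ln(38.5/2.14) = (1/10)·ln(17.99) = 0.2890.
ζ = δ/√(4π² + δ²) = 0.2890/√(39.48 + 0.0835) = 0.2890/6.290 = 0.04594.
c = ζ · 2√(km) = 0.04594 × 2√(15600 × 1610) = 0.04594 × 10020 = 460.5 N·s/m.

461 N·s/m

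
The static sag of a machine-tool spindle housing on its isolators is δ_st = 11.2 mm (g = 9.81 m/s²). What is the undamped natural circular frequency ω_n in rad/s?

29.6 rad/s

ω_n = √(g/δ_st) = √(9.81/0.0112) = √875.9 = 29.60 rad/s.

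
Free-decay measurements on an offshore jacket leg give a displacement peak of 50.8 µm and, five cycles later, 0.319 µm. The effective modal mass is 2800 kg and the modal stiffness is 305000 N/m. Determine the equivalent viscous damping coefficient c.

Logarithmic decrement δ = (1/n)·ln(x₀/x_n) = (1/5)·ln(50.8/0.319) = (1/5)·ln(159.2) = 1.014.
ζ = δ/√(4π² + δ²) = 1.014/√(39.48 + 1.03) = 1.014/6.364 = 0.1593.
c = ζ · 2√(km) = 0.1593 × 2√(305000 × 2800) = 0.1593 × 58450 = 9313 N·s/m.

9310 N·s/m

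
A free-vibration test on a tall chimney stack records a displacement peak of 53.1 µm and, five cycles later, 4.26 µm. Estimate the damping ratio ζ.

0.0800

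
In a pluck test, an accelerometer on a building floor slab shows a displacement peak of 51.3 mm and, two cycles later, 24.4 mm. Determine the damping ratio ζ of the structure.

0.0590

Logarithmic decrement δ = (1/n)·ln(x₀/x_n) = (1/2)·ln(51.3/24.4) = (1/2)·ln(2.102) = 0.3716.
ζ = δ/√(4π² + δ²) = 0.3716/√(39.48 + 0.138) = 0.3716/6.294 = 0.05903.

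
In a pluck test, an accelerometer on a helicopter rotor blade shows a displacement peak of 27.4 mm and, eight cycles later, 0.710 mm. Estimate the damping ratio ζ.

Logarithmic decrement δ = (1/n)·ln(x₀/x_n) = (1/8)·ln(27.4/0.710) = (1/8)·ln(38.59) = 0.4566.
ζ = δ/√(4π² + δ²) = 0.4566/√(39.48 + 0.209) = 0.4566/6.300 = 0.07248.

0.0725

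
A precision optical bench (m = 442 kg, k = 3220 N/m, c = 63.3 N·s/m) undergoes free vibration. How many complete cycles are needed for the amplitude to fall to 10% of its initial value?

ζ = c/(2√(km)) = 63.3/(2√(3220 × 442)) = 63.3/2386 = 0.02653.
Logarithmic decrement δ = 2πζ/√(1 − ζ²) = 2π × 0.02653/√(1 − 0.000704) = 0.1668.
x_n/x₀ = e^(−nδ) ≤ 0.1; take ln: n ≥ ln(1/0.1)/δ = 2.303/0.1668 = 13.81.
So 14 complete cycles are required.

14 cycles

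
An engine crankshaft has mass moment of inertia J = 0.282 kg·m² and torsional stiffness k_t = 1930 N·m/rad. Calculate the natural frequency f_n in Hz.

13.2 Hz

ω_n = √(k_t/J) = √(1930/0.282) = √6844 = 82.73 rad/s.
f_n = ω_n/(2π) = 82.73/6.283 = 13.17 Hz.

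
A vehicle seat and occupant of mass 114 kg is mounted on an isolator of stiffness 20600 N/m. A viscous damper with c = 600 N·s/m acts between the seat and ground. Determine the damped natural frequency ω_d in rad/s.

13.2 rad/s

ω_n = √(k/m) = √(20600/114) = 13.44 rad/s.
Critical damping c_c = 2√(k·m) = 2√(20600 × 114) = 3065 N·s/m, so ζ = c/c_c = 600/3065 = 0.1958.
ω_d = ω_n√(1 − ζ²) = 13.44 × √(1 − 0.0383) = 13.18 rad/s.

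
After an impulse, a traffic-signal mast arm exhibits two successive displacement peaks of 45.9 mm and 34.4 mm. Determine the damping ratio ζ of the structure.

Logarithmic decrement δ = (1/n)·ln(x₀/x_n) = (1/1)·ln(45.9/34.4) = (1/1)·ln(1.334) = 0.2884.
ζ = δ/√(4π² + δ²) = 0.2884/√(39.48 + 0.0832) = 0.2884/6.290 = 0.04585.

0.0459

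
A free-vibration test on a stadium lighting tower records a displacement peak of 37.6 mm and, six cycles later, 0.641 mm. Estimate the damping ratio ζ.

Logarithmic decrement δ = (1/n)·ln(x₀/x_n) = (1/6)·ln(37.6/0.641) = (1/6)·ln(58.66) = 0.6786.
ζ = δ/√(4π² + δ²) = 0.6786/√(39.48 + 0.461) = 0.6786/6.320 = 0.1074.

0.107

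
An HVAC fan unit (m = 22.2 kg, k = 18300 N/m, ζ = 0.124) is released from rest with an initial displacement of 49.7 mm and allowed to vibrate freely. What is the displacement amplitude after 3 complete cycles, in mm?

4.71 mm

Logarithmic decrement δ = 2πζ/√(1 − ζ²) = 2π × 0.1240/√(1 − 0.0154) = 0.7852.
After n cycles, x_n/x₀ = e^(−nδ), so x_3 = 49.7 × e^(−3 × 0.7852) = 49.7 × 0.09484 = 4.714 mm.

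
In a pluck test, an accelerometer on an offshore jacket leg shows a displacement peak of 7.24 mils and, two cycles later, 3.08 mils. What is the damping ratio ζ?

0.0679

Logarithmic decrement δ = (1/n)·ln(x₀/x_n) = (1/2)·ln(7.24/3.08) = (1/2)·ln(2.351) = 0.4273.
ζ = δ/√(4π² + δ²) = 0.4273/√(39.48 + 0.183) = 0.4273/6.298 = 0.06786.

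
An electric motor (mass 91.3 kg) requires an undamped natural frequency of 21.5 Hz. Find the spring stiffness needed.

1670000 N/m

ω_n = 2πf_n = 2π × 21.5 = 135.1 rad/s.
k = m·ω_n² = 91.3 × 135.1² = 91.3 × 18250 = 1666000 N/m.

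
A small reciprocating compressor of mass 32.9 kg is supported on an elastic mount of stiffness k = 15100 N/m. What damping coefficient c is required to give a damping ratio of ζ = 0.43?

606 N·s/m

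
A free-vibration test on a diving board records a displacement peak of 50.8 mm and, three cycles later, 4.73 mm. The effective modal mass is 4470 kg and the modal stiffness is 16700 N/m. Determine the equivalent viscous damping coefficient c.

2160 N·s/m

Logarithmic decrement δ = (1/n)·ln(x₀/x_n) = (1/3)·ln(50.8/4.73) = (1/3)·ln(10.74) = 0.7913.
ζ = δ/√(4π² + δ²) = 0.7913/√(39.48 + 0.626) = 0.7913/6.333 = 0.1250.
c = ζ · 2√(km) = 0.1250 × 2√(16700 × 4470) = 0.1250 × 17280 = 2159 N·s/m.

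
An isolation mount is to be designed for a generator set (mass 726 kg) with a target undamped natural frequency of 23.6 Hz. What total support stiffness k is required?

16000000 N/m

ω_n = 2πf_n = 2π × 23.6 = 148.3 rad/s.
k = m·ω_n² = 726 × 148.3² = 726 × 21990 = 15960000 N/m.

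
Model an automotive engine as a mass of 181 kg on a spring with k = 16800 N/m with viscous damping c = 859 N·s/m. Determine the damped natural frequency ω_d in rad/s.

9.34 rad/s

ω_n = √(k/m) = √(16800/181) = 9.634 rad/s.
Critical damping c_c = 2√(k·m) = 2√(16800 × 181) = 3488 N·s/m, so ζ = c/c_c = 859/3488 = 0.2463.
ω_d = ω_n√(1 − ζ²) = 9.634 × √(1 − 0.0607) = 9.337 rad/s.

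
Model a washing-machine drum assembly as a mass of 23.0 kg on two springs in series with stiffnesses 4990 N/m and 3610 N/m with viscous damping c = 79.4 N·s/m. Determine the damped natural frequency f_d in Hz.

Series springs: 1/k_eq = 1/4990 + 1/3610 = 0.0004774, so k_eq = 2095 N/m.
ω_n = √(k_eq/m) = √(2095/23.0) = 9.543 rad/s.
Critical damping c_c = 2√(k_eq·m) = 2√(2095 × 23.0) = 439.0 N·s/m, so ζ = c/c_c = 79.4/439.0 = 0.1809.
ω_d = ω_n√(1 − ζ²) = 9.543 × √(1 − 0.0327) = 9.386 rad/s.
f_d = ω_d/(2π) = 1.494 Hz.

1.49 Hz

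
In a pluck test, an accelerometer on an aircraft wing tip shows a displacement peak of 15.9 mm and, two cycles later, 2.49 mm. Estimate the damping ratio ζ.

0.146

Logarithmic decrement δ = (1/n)·ln(x₀/x_n) = (1/2)·ln(15.9/2.49) = (1/2)·ln(6.386) = 0.9270.
ζ = δ/√(4π² + δ²) = 0.9270/√(39.48 + 0.859) = 0.9270/6.351 = 0.1460.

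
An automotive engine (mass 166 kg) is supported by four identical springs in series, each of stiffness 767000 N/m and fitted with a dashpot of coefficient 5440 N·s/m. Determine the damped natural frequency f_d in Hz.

4.74 Hz

Series springs: 1/k_eq = 4/767000, so k_eq = 767000/4 = 191800 N/m.
ω_n = √(k_eq/m) = √(191800/166) = 33.99 rad/s.
Critical damping c_c = 2√(k_eq·m) = 2√(191800 × 166) = 11280 N·s/m, so ζ = c/c_c = 5440/11280 = 0.4821.
ω_d = ω_n√(1 − ζ²) = 33.99 × √(1 − 0.232) = 29.78 rad/s.
f_d = ω_d/(2π) = 4.739 Hz.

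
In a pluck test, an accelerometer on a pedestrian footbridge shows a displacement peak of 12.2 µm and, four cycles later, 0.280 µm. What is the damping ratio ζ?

Logarithmic decrement δ = (1/n)·ln(x₀/x_n) = (1/4)·ln(12.2/0.280) = (1/4)·ln(43.57) = 0.9436.
ζ = δ/√(4π² + δ²) = 0.9436/√(39.48 + 0.890) = 0.9436/6.354 = 0.1485.

0.149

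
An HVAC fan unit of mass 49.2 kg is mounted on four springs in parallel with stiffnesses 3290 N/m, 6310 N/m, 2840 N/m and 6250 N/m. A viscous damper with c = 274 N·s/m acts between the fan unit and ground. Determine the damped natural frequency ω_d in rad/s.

19.3 rad/s

Parallel springs add: k_eq = 3290 + 6310 + 2840 + 6250 = 18690 N/m.
ω_n = √(k_eq/m) = √(18690/49.2) = 19.49 rad/s.
Critical damping c_c = 2√(k_eq·m) = 2√(18690 × 49.2) = 1918 N·s/m, so ζ = c/c_c = 274/1918 = 0.1429.
ω_d = ω_n√(1 − ζ²) = 19.49 × √(1 − 0.0204) = 19.29 rad/s.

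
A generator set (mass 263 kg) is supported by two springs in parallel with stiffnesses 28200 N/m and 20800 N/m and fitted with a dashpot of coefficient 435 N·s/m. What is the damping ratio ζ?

0.0606

Parallel springs add: k_eq = 28200 + 20800 = 49000 N/m.
ω_n = √(k_eq/m) = √(49000/263) = 13.65 rad/s.
Critical damping c_c = 2√(k_eq·m) = 2√(49000 × 263) = 7180 N·s/m, so ζ = c/c_c = 435/7180 = 0.06059.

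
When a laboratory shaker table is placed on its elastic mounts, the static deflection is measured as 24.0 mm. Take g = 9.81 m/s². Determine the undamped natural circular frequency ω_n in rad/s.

ω_n = √(g/δ_st) = √(9.81/0.0240) = √408.8 = 20.22 rad/s.

20.2 rad/s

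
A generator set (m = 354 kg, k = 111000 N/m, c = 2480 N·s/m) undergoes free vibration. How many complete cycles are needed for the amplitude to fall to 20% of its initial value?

ζ = c/(2√(km)) = 2480/(2√(111000 × 354)) = 2480/12540 = 0.1978.
Logarithmic decrement δ = 2πζ/√(1 − ζ²) = 2π × 0.1978/√(1 − 0.0391) = 1.268.
x_n/x₀ = e^(−nδ) ≤ 0.2; take ln: n ≥ ln(1/0.2)/δ = 1.609/1.268 = 1.269.
So 2 complete cycles are required.

2 cycles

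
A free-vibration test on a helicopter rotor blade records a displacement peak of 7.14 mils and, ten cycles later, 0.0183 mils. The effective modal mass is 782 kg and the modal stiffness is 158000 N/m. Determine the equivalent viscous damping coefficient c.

2100 N·s/m

Logarithmic decrement δ = (1/n)·ln(x₀/x_n) = (1/10)·ln(7.14/0.0183) = (1/10)·ln(390.2) = 0.5967.
ζ = δ/√(4π² + δ²) = 0.5967/√(39.48 + 0.356) = 0.5967/6.311 = 0.09454.
c = ζ · 2√(km) = 0.09454 × 2√(158000 × 782) = 0.09454 × 22230 = 2102 N·s/m.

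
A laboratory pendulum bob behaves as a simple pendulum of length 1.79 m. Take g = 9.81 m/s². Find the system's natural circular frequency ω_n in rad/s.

2.34 rad/s

For a simple pendulum ω_n = √(g/L) = √(9.81/1.79) = √5.480 = 2.341 rad/s.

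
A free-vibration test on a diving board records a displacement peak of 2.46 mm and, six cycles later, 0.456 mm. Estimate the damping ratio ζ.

0.0447

Logarithmic decrement δ = (1/n)·ln(x₀/x_n) = (1/6)·ln(2.46/0.456) = (1/6)·ln(5.395) = 0.2809.
ζ = δ/√(4π² + δ²) = 0.2809/√(39.48 + 0.0789) = 0.2809/6.289 = 0.04466.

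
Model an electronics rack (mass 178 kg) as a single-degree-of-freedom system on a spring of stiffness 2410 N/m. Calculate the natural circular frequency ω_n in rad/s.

3.68 rad/s

ω_n = √(k/m) = √(2410/178) = √13.54 = 3.680 rad/s.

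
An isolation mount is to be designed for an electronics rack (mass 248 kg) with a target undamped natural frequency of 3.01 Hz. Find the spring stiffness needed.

ω_n = 2πf_n = 2π × 3.01 = 18.91 rad/s.
k = m·ω_n² = 248 × 18.91² = 248 × 357.7 = 88700 N/m.

88700 N/m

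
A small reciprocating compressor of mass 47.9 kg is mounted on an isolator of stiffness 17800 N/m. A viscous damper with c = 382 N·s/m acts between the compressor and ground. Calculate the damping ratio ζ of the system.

ω_n = √(k/m) = √(17800/47.9) = 19.28 rad/s.
Critical damping c_c = 2√(k·m) = 2√(17800 × 47.9) = 1847 N·s/m, so ζ = c/c_c = 382/1847 = 0.2069.

0.207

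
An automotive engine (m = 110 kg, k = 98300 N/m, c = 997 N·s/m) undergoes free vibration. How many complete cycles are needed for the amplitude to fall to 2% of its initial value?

ζ = c/(2√(km)) = 997/(2√(98300 × 110)) = 997/6577 = 0.1516.
Logarithmic decrement δ = 2πζ/√(1 − ζ²) = 2π × 0.1516/√(1 − 0.0230) = 0.9637.
x_n/x₀ = e^(−nδ) ≤ 0.02; take ln: n ≥ ln(1/0.02)/δ = 3.912/0.9637 = 4.060.
So 5 complete cycles are required.

5 cycles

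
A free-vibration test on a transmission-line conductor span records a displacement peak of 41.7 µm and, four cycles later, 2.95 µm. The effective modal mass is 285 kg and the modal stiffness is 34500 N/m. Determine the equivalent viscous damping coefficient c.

657 N·s/m

Logarithmic decrement δ = (1/n)·ln(x₀/x_n) = (1/4)·ln(41.7/2.95) = (1/4)·ln(14.14) = 0.6622.
ζ = δ/√(4π² + δ²) = 0.6622/√(39.48 + 0.438) = 0.6622/6.318 = 0.1048.
c = ζ · 2√(km) = 0.1048 × 2√(34500 × 285) = 0.1048 × 6271 = 657.3 N·s/m.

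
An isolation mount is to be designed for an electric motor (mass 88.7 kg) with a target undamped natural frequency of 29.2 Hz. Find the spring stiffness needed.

2990000 N/m

ω_n = 2πf_n = 2π × 29.2 = 183.5 rad/s.
k = m·ω_n² = 88.7 × 183.5² = 88.7 × 33660 = 2986000 N/m.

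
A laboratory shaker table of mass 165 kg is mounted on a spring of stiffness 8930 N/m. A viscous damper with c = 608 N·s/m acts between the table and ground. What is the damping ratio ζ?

0.250

ω_n = √(k/m) = √(8930/165) = 7.357 rad/s.
Critical damping c_c = 2√(k·m) = 2√(8930 × 165) = 2428 N·s/m, so ζ = c/c_c = 608/2428 = 0.2504.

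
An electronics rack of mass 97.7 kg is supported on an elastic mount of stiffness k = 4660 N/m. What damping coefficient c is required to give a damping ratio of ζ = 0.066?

89.1 N·s/m

c_c = 2√(k·m) = 2√(4660 × 97.7) = 1349 N·s/m.
c = ζ·c_c = 0.066 × 1349 = 89.07 N·s/m.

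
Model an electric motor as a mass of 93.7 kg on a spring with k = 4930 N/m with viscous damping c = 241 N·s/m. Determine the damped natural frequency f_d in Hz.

ω_n = √(k/m) = √(4930/93.7) = 7.254 rad/s.
Critical damping c_c = 2√(k·m) = 2√(4930 × 93.7) = 1359 N·s/m, so ζ = c/c_c = 241/1359 = 0.1773.
ω_d = ω_n√(1 − ζ²) = 7.254 × √(1 − 0.0314) = 7.139 rad/s.
f_d = ω_d/(2π) = 1.136 Hz.

1.14 Hz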